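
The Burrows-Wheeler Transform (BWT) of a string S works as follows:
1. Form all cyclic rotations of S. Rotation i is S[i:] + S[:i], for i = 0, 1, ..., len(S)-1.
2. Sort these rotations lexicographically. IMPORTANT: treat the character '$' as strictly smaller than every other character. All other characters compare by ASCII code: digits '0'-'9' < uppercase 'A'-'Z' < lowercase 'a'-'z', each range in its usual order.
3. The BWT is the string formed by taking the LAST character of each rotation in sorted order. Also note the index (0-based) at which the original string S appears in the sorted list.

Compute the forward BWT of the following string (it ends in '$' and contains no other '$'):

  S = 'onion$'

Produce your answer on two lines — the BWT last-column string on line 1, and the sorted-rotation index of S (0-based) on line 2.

All 6 rotations (rotation i = S[i:]+S[:i]):
  rot[0] = onion$
  rot[1] = nion$o
  rot[2] = ion$on
  rot[3] = on$oni
  rot[4] = n$onio
  rot[5] = $onion
Sorted (with $ < everything):
  sorted[0] = $onion  (last char: 'n')
  sorted[1] = ion$on  (last char: 'n')
  sorted[2] = n$onio  (last char: 'o')
  sorted[3] = nion$o  (last char: 'o')
  sorted[4] = on$oni  (last char: 'i')
  sorted[5] = onion$  (last char: '$')
Last column: nnooi$
Original string S is at sorted index 5

Answer: nnooi$
5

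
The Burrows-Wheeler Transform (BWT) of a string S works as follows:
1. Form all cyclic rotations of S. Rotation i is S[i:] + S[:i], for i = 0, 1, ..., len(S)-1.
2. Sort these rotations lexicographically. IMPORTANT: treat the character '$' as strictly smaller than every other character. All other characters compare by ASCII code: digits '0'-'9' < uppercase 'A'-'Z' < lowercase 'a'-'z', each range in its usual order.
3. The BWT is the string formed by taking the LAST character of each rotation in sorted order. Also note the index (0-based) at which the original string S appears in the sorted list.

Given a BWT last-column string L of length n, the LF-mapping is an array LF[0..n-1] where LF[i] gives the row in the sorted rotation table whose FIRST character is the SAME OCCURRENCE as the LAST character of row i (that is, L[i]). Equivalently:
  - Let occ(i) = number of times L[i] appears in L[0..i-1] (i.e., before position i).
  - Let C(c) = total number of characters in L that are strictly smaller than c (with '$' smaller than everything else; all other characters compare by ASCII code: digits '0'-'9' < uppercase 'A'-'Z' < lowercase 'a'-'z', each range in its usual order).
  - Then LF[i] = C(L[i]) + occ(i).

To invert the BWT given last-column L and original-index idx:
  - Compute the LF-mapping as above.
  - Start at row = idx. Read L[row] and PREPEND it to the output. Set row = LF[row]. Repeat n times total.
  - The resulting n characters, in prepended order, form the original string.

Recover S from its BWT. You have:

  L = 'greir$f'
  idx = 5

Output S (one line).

LF mapping: 3 5 1 4 6 0 2
Walk LF starting at row 5, prepending L[row]:
  step 1: row=5, L[5]='$', prepend. Next row=LF[5]=0
  step 2: row=0, L[0]='g', prepend. Next row=LF[0]=3
  step 3: row=3, L[3]='i', prepend. Next row=LF[3]=4
  step 4: row=4, L[4]='r', prepend. Next row=LF[4]=6
  step 5: row=6, L[6]='f', prepend. Next row=LF[6]=2
  step 6: row=2, L[2]='e', prepend. Next row=LF[2]=1
  step 7: row=1, L[1]='r', prepend. Next row=LF[1]=5
Reversed output: refrig$

Answer: refrig$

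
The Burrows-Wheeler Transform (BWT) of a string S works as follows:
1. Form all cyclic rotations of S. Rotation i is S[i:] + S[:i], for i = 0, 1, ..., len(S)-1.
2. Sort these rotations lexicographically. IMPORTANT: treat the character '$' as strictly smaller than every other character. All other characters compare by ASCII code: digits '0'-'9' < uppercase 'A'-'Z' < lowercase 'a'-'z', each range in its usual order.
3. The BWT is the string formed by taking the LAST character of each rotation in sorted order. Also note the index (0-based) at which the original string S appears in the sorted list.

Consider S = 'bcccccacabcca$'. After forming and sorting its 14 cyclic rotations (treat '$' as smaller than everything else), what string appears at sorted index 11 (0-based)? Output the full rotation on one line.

All 14 rotations (rotation i = S[i:]+S[:i]):
  rot[0] = bcccccacabcca$
  rot[1] = cccccacabcca$b
  rot[2] = ccccacabcca$bc
  rot[3] = cccacabcca$bcc
  rot[4] = ccacabcca$bccc
  rot[5] = cacabcca$bcccc
  rot[6] = acabcca$bccccc
  rot[7] = cabcca$bccccca
  rot[8] = abcca$bcccccac
  rot[9] = bcca$bcccccaca
  rot[10] = cca$bcccccacab
  rot[11] = ca$bcccccacabc
  rot[12] = a$bcccccacabcc
  rot[13] = $bcccccacabcca
Sorted (with $ < everything):
  sorted[0] = $bcccccacabcca
  sorted[1] = a$bcccccacabcc
  sorted[2] = abcca$bcccccac
  sorted[3] = acabcca$bccccc
  sorted[4] = bcca$bcccccaca
  sorted[5] = bcccccacabcca$
  sorted[6] = ca$bcccccacabc
  sorted[7] = cabcca$bccccca
  sorted[8] = cacabcca$bcccc
  sorted[9] = cca$bcccccacab
  sorted[10] = ccacabcca$bccc
  sorted[11] = cccacabcca$bcc
  sorted[12] = ccccacabcca$bc
  sorted[13] = cccccacabcca$b
sorted[11] = cccacabcca$bcc

Answer: cccacabcca$bcc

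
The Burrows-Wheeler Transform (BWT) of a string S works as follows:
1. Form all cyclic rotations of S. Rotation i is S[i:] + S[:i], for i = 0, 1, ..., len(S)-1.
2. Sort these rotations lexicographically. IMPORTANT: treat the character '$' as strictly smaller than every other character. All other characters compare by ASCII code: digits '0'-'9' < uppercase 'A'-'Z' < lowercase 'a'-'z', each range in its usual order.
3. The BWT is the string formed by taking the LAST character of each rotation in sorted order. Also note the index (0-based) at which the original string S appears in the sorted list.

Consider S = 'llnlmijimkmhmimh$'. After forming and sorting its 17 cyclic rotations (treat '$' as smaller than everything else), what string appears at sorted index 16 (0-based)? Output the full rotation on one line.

All 17 rotations (rotation i = S[i:]+S[:i]):
  rot[0] = llnlmijimkmhmimh$
  rot[1] = lnlmijimkmhmimh$l
  rot[2] = nlmijimkmhmimh$ll
  rot[3] = lmijimkmhmimh$lln
  rot[4] = mijimkmhmimh$llnl
  rot[5] = ijimkmhmimh$llnlm
  rot[6] = jimkmhmimh$llnlmi
  rot[7] = imkmhmimh$llnlmij
  rot[8] = mkmhmimh$llnlmiji
  rot[9] = kmhmimh$llnlmijim
  rot[10] = mhmimh$llnlmijimk
  rot[11] = hmimh$llnlmijimkm
  rot[12] = mimh$llnlmijimkmh
  rot[13] = imh$llnlmijimkmhm
  rot[14] = mh$llnlmijimkmhmi
  rot[15] = h$llnlmijimkmhmim
  rot[16] = $llnlmijimkmhmimh
Sorted (with $ < everything):
  sorted[0] = $llnlmijimkmhmimh
  sorted[1] = h$llnlmijimkmhmim
  sorted[2] = hmimh$llnlmijimkm
  sorted[3] = ijimkmhmimh$llnlm
  sorted[4] = imh$llnlmijimkmhm
  sorted[5] = imkmhmimh$llnlmij
  sorted[6] = jimkmhmimh$llnlmi
  sorted[7] = kmhmimh$llnlmijim
  sorted[8] = llnlmijimkmhmimh$
  sorted[9] = lmijimkmhmimh$lln
  sorted[10] = lnlmijimkmhmimh$l
  sorted[11] = mh$llnlmijimkmhmi
  sorted[12] = mhmimh$llnlmijimk
  sorted[13] = mijimkmhmimh$llnl
  sorted[14] = mimh$llnlmijimkmh
  sorted[15] = mkmhmimh$llnlmiji
  sorted[16] = nlmijimkmhmimh$ll
sorted[16] = nlmijimkmhmimh$ll

Answer: nlmijimkmhmimh$ll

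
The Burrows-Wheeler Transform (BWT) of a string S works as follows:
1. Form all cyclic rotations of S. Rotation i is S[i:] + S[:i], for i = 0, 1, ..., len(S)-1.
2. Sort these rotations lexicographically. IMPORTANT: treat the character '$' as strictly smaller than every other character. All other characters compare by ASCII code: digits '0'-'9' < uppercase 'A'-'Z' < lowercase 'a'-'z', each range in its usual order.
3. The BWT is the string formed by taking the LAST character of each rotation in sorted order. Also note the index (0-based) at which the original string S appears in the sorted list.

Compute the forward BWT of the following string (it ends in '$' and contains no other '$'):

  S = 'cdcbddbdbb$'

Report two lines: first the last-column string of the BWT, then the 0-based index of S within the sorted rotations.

Answer: bbddcd$bdcb
6

Derivation:
All 11 rotations (rotation i = S[i:]+S[:i]):
  rot[0] = cdcbddbdbb$
  rot[1] = dcbddbdbb$c
  rot[2] = cbddbdbb$cd
  rot[3] = bddbdbb$cdc
  rot[4] = ddbdbb$cdcb
  rot[5] = dbdbb$cdcbd
  rot[6] = bdbb$cdcbdd
  rot[7] = dbb$cdcbddb
  rot[8] = bb$cdcbddbd
  rot[9] = b$cdcbddbdb
  rot[10] = $cdcbddbdbb
Sorted (with $ < everything):
  sorted[0] = $cdcbddbdbb  (last char: 'b')
  sorted[1] = b$cdcbddbdb  (last char: 'b')
  sorted[2] = bb$cdcbddbd  (last char: 'd')
  sorted[3] = bdbb$cdcbdd  (last char: 'd')
  sorted[4] = bddbdbb$cdc  (last char: 'c')
  sorted[5] = cbddbdbb$cd  (last char: 'd')
  sorted[6] = cdcbddbdbb$  (last char: '$')
  sorted[7] = dbb$cdcbddb  (last char: 'b')
  sorted[8] = dbdbb$cdcbd  (last char: 'd')
  sorted[9] = dcbddbdbb$c  (last char: 'c')
  sorted[10] = ddbdbb$cdcb  (last char: 'b')
Last column: bbddcd$bdcb
Original string S is at sorted index 6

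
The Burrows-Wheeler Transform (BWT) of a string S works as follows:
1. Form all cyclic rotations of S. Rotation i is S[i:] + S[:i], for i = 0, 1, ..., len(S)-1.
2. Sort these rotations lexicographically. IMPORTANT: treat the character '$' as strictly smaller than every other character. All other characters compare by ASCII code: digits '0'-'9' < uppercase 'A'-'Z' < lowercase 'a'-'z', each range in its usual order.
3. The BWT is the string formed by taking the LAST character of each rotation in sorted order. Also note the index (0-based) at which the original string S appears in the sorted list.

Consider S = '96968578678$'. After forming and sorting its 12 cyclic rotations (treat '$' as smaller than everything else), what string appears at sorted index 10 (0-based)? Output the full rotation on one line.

All 12 rotations (rotation i = S[i:]+S[:i]):
  rot[0] = 96968578678$
  rot[1] = 6968578678$9
  rot[2] = 968578678$96
  rot[3] = 68578678$969
  rot[4] = 8578678$9696
  rot[5] = 578678$96968
  rot[6] = 78678$969685
  rot[7] = 8678$9696857
  rot[8] = 678$96968578
  rot[9] = 78$969685786
  rot[10] = 8$9696857867
  rot[11] = $96968578678
Sorted (with $ < everything):
  sorted[0] = $96968578678
  sorted[1] = 578678$96968
  sorted[2] = 678$96968578
  sorted[3] = 68578678$969
  sorted[4] = 6968578678$9
  sorted[5] = 78$969685786
  sorted[6] = 78678$969685
  sorted[7] = 8$9696857867
  sorted[8] = 8578678$9696
  sorted[9] = 8678$9696857
  sorted[10] = 968578678$96
  sorted[11] = 96968578678$
sorted[10] = 968578678$96

Answer: 968578678$96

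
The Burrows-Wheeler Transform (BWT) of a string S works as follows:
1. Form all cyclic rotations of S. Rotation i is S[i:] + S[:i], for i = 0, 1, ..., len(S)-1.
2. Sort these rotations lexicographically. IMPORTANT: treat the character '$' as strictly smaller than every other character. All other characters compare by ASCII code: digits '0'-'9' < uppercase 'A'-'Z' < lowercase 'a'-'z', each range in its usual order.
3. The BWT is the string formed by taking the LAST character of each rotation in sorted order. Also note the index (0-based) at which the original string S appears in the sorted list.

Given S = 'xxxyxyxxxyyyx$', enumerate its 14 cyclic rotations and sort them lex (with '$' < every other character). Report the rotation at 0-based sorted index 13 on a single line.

Answer: yyyx$xxxyxyxxx

Derivation:
All 14 rotations (rotation i = S[i:]+S[:i]):
  rot[0] = xxxyxyxxxyyyx$
  rot[1] = xxyxyxxxyyyx$x
  rot[2] = xyxyxxxyyyx$xx
  rot[3] = yxyxxxyyyx$xxx
  rot[4] = xyxxxyyyx$xxxy
  rot[5] = yxxxyyyx$xxxyx
  rot[6] = xxxyyyx$xxxyxy
  rot[7] = xxyyyx$xxxyxyx
  rot[8] = xyyyx$xxxyxyxx
  rot[9] = yyyx$xxxyxyxxx
  rot[10] = yyx$xxxyxyxxxy
  rot[11] = yx$xxxyxyxxxyy
  rot[12] = x$xxxyxyxxxyyy
  rot[13] = $xxxyxyxxxyyyx
Sorted (with $ < everything):
  sorted[0] = $xxxyxyxxxyyyx
  sorted[1] = x$xxxyxyxxxyyy
  sorted[2] = xxxyxyxxxyyyx$
  sorted[3] = xxxyyyx$xxxyxy
  sorted[4] = xxyxyxxxyyyx$x
  sorted[5] = xxyyyx$xxxyxyx
  sorted[6] = xyxxxyyyx$xxxy
  sorted[7] = xyxyxxxyyyx$xx
  sorted[8] = xyyyx$xxxyxyxx
  sorted[9] = yx$xxxyxyxxxyy
  sorted[10] = yxxxyyyx$xxxyx
  sorted[11] = yxyxxxyyyx$xxx
  sorted[12] = yyx$xxxyxyxxxy
  sorted[13] = yyyx$xxxyxyxxx
sorted[13] = yyyx$xxxyxyxxx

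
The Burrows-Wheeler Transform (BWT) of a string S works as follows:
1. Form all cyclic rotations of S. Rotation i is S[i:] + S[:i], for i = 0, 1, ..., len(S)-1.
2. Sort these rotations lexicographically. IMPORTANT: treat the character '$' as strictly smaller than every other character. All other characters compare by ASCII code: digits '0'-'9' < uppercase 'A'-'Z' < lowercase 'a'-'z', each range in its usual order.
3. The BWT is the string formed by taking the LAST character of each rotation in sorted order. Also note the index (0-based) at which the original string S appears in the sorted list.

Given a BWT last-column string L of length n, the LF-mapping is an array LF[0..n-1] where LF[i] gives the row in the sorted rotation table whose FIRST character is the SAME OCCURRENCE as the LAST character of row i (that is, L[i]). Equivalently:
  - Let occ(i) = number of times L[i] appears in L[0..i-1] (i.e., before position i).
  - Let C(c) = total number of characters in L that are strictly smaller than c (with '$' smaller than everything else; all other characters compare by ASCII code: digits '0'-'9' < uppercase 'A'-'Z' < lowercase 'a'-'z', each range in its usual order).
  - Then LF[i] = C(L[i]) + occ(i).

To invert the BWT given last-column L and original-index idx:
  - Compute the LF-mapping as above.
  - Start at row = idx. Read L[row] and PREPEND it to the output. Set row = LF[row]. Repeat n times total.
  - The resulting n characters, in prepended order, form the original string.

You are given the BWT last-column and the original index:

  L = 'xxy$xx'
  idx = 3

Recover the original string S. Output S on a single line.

Answer: xxyxx$

Derivation:
LF mapping: 1 2 5 0 3 4
Walk LF starting at row 3, prepending L[row]:
  step 1: row=3, L[3]='$', prepend. Next row=LF[3]=0
  step 2: row=0, L[0]='x', prepend. Next row=LF[0]=1
  step 3: row=1, L[1]='x', prepend. Next row=LF[1]=2
  step 4: row=2, L[2]='y', prepend. Next row=LF[2]=5
  step 5: row=5, L[5]='x', prepend. Next row=LF[5]=4
  step 6: row=4, L[4]='x', prepend. Next row=LF[4]=3
Reversed output: xxyxx$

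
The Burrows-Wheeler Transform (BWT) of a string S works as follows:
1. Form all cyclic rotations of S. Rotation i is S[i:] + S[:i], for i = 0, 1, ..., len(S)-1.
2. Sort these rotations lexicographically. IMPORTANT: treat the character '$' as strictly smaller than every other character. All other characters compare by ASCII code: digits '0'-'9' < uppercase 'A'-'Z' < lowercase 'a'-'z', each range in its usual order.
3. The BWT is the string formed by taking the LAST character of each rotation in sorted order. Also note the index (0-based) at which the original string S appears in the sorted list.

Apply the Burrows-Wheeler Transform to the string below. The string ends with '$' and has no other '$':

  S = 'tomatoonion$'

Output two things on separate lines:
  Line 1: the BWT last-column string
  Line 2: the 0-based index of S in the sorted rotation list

Answer: nmnoootiot$a
10

Derivation:
All 12 rotations (rotation i = S[i:]+S[:i]):
  rot[0] = tomatoonion$
  rot[1] = omatoonion$t
  rot[2] = matoonion$to
  rot[3] = atoonion$tom
  rot[4] = toonion$toma
  rot[5] = oonion$tomat
  rot[6] = onion$tomato
  rot[7] = nion$tomatoo
  rot[8] = ion$tomatoon
  rot[9] = on$tomatooni
  rot[10] = n$tomatoonio
  rot[11] = $tomatoonion
Sorted (with $ < everything):
  sorted[0] = $tomatoonion  (last char: 'n')
  sorted[1] = atoonion$tom  (last char: 'm')
  sorted[2] = ion$tomatoon  (last char: 'n')
  sorted[3] = matoonion$to  (last char: 'o')
  sorted[4] = n$tomatoonio  (last char: 'o')
  sorted[5] = nion$tomatoo  (last char: 'o')
  sorted[6] = omatoonion$t  (last char: 't')
  sorted[7] = on$tomatooni  (last char: 'i')
  sorted[8] = onion$tomato  (last char: 'o')
  sorted[9] = oonion$tomat  (last char: 't')
  sorted[10] = tomatoonion$  (last char: '$')
  sorted[11] = toonion$toma  (last char: 'a')
Last column: nmnoootiot$a
Original string S is at sorted index 10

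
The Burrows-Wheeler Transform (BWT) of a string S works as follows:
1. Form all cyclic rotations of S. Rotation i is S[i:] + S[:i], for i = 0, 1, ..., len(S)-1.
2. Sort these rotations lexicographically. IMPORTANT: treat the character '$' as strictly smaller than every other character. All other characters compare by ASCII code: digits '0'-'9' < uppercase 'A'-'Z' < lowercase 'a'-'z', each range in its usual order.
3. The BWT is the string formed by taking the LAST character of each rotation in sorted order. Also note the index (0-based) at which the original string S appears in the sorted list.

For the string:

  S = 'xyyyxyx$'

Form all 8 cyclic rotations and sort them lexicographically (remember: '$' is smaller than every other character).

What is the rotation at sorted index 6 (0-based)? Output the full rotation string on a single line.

Answer: yyxyx$xy

Derivation:
All 8 rotations (rotation i = S[i:]+S[:i]):
  rot[0] = xyyyxyx$
  rot[1] = yyyxyx$x
  rot[2] = yyxyx$xy
  rot[3] = yxyx$xyy
  rot[4] = xyx$xyyy
  rot[5] = yx$xyyyx
  rot[6] = x$xyyyxy
  rot[7] = $xyyyxyx
Sorted (with $ < everything):
  sorted[0] = $xyyyxyx
  sorted[1] = x$xyyyxy
  sorted[2] = xyx$xyyy
  sorted[3] = xyyyxyx$
  sorted[4] = yx$xyyyx
  sorted[5] = yxyx$xyy
  sorted[6] = yyxyx$xy
  sorted[7] = yyyxyx$x
sorted[6] = yyxyx$xy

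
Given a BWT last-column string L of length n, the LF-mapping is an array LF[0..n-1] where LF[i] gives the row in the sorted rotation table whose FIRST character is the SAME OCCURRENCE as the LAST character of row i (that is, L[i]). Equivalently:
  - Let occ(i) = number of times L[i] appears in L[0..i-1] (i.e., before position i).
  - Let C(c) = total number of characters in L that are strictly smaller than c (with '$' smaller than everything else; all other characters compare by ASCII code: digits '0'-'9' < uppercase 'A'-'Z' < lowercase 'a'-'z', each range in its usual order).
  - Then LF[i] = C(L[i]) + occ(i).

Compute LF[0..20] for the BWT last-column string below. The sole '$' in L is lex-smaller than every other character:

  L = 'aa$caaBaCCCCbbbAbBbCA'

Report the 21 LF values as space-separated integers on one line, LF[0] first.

Answer: 10 11 0 20 12 13 3 14 5 6 7 8 15 16 17 1 18 4 19 9 2

Derivation:
Char counts: '$':1, 'A':2, 'B':2, 'C':5, 'a':5, 'b':5, 'c':1
C (first-col start): C('$')=0, C('A')=1, C('B')=3, C('C')=5, C('a')=10, C('b')=15, C('c')=20
L[0]='a': occ=0, LF[0]=C('a')+0=10+0=10
L[1]='a': occ=1, LF[1]=C('a')+1=10+1=11
L[2]='$': occ=0, LF[2]=C('$')+0=0+0=0
L[3]='c': occ=0, LF[3]=C('c')+0=20+0=20
L[4]='a': occ=2, LF[4]=C('a')+2=10+2=12
L[5]='a': occ=3, LF[5]=C('a')+3=10+3=13
L[6]='B': occ=0, LF[6]=C('B')+0=3+0=3
L[7]='a': occ=4, LF[7]=C('a')+4=10+4=14
L[8]='C': occ=0, LF[8]=C('C')+0=5+0=5
L[9]='C': occ=1, LF[9]=C('C')+1=5+1=6
L[10]='C': occ=2, LF[10]=C('C')+2=5+2=7
L[11]='C': occ=3, LF[11]=C('C')+3=5+3=8
L[12]='b': occ=0, LF[12]=C('b')+0=15+0=15
L[13]='b': occ=1, LF[13]=C('b')+1=15+1=16
L[14]='b': occ=2, LF[14]=C('b')+2=15+2=17
L[15]='A': occ=0, LF[15]=C('A')+0=1+0=1
L[16]='b': occ=3, LF[16]=C('b')+3=15+3=18
L[17]='B': occ=1, LF[17]=C('B')+1=3+1=4
L[18]='b': occ=4, LF[18]=C('b')+4=15+4=19
L[19]='C': occ=4, LF[19]=C('C')+4=5+4=9
L[20]='A': occ=1, LF[20]=C('A')+1=1+1=2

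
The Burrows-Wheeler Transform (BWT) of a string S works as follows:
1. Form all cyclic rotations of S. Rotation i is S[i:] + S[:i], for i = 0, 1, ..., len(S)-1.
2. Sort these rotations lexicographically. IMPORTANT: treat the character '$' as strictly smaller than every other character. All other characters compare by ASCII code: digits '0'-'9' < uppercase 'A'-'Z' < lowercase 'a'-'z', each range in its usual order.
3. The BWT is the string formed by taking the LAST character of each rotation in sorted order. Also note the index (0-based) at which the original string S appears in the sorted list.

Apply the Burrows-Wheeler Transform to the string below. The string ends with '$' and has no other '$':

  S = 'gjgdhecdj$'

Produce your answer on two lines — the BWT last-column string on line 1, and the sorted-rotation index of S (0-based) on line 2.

Answer: jegchj$ddg
6

Derivation:
All 10 rotations (rotation i = S[i:]+S[:i]):
  rot[0] = gjgdhecdj$
  rot[1] = jgdhecdj$g
  rot[2] = gdhecdj$gj
  rot[3] = dhecdj$gjg
  rot[4] = hecdj$gjgd
  rot[5] = ecdj$gjgdh
  rot[6] = cdj$gjgdhe
  rot[7] = dj$gjgdhec
  rot[8] = j$gjgdhecd
  rot[9] = $gjgdhecdj
Sorted (with $ < everything):
  sorted[0] = $gjgdhecdj  (last char: 'j')
  sorted[1] = cdj$gjgdhe  (last char: 'e')
  sorted[2] = dhecdj$gjg  (last char: 'g')
  sorted[3] = dj$gjgdhec  (last char: 'c')
  sorted[4] = ecdj$gjgdh  (last char: 'h')
  sorted[5] = gdhecdj$gj  (last char: 'j')
  sorted[6] = gjgdhecdj$  (last char: '$')
  sorted[7] = hecdj$gjgd  (last char: 'd')
  sorted[8] = j$gjgdhecd  (last char: 'd')
  sorted[9] = jgdhecdj$g  (last char: 'g')
Last column: jegchj$ddg
Original string S is at sorted index 6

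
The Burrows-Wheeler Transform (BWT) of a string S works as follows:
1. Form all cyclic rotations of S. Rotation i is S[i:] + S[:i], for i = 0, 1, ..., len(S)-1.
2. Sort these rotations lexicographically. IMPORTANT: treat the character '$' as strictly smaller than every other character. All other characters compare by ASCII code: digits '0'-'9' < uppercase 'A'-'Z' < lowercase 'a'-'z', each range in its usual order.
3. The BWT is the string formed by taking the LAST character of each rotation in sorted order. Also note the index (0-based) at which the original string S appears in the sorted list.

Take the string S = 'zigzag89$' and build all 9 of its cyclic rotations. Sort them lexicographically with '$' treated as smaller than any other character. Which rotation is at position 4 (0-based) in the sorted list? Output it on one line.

All 9 rotations (rotation i = S[i:]+S[:i]):
  rot[0] = zigzag89$
  rot[1] = igzag89$z
  rot[2] = gzag89$zi
  rot[3] = zag89$zig
  rot[4] = ag89$zigz
  rot[5] = g89$zigza
  rot[6] = 89$zigzag
  rot[7] = 9$zigzag8
  rot[8] = $zigzag89
Sorted (with $ < everything):
  sorted[0] = $zigzag89
  sorted[1] = 89$zigzag
  sorted[2] = 9$zigzag8
  sorted[3] = ag89$zigz
  sorted[4] = g89$zigza
  sorted[5] = gzag89$zi
  sorted[6] = igzag89$z
  sorted[7] = zag89$zig
  sorted[8] = zigzag89$
sorted[4] = g89$zigza

Answer: g89$zigza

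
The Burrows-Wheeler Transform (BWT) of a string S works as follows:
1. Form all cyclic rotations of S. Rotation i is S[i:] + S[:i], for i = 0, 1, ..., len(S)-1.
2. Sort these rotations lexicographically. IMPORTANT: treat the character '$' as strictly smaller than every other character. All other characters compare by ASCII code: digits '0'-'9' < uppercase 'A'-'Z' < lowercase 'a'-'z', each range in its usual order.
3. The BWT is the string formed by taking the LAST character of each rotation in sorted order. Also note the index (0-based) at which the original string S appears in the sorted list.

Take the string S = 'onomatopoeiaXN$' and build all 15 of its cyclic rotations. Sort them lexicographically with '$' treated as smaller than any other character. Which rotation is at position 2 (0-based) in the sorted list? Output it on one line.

Answer: XN$onomatopoeia

Derivation:
All 15 rotations (rotation i = S[i:]+S[:i]):
  rot[0] = onomatopoeiaXN$
  rot[1] = nomatopoeiaXN$o
  rot[2] = omatopoeiaXN$on
  rot[3] = matopoeiaXN$ono
  rot[4] = atopoeiaXN$onom
  rot[5] = topoeiaXN$onoma
  rot[6] = opoeiaXN$onomat
  rot[7] = poeiaXN$onomato
  rot[8] = oeiaXN$onomatop
  rot[9] = eiaXN$onomatopo
  rot[10] = iaXN$onomatopoe
  rot[11] = aXN$onomatopoei
  rot[12] = XN$onomatopoeia
  rot[13] = N$onomatopoeiaX
  rot[14] = $onomatopoeiaXN
Sorted (with $ < everything):
  sorted[0] = $onomatopoeiaXN
  sorted[1] = N$onomatopoeiaX
  sorted[2] = XN$onomatopoeia
  sorted[3] = aXN$onomatopoei
  sorted[4] = atopoeiaXN$onom
  sorted[5] = eiaXN$onomatopo
  sorted[6] = iaXN$onomatopoe
  sorted[7] = matopoeiaXN$ono
  sorted[8] = nomatopoeiaXN$o
  sorted[9] = oeiaXN$onomatop
  sorted[10] = omatopoeiaXN$on
  sorted[11] = onomatopoeiaXN$
  sorted[12] = opoeiaXN$onomat
  sorted[13] = poeiaXN$onomato
  sorted[14] = topoeiaXN$onoma
sorted[2] = XN$onomatopoeia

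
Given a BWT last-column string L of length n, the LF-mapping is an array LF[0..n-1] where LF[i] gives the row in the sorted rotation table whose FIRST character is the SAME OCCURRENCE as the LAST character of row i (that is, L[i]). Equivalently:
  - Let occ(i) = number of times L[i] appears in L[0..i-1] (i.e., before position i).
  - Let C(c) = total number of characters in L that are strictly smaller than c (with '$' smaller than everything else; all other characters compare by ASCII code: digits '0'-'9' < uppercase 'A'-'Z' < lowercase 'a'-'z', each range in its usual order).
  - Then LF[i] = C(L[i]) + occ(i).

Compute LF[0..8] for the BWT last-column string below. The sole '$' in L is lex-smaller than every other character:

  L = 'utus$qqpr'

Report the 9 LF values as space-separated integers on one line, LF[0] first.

Answer: 7 6 8 5 0 2 3 1 4

Derivation:
Char counts: '$':1, 'p':1, 'q':2, 'r':1, 's':1, 't':1, 'u':2
C (first-col start): C('$')=0, C('p')=1, C('q')=2, C('r')=4, C('s')=5, C('t')=6, C('u')=7
L[0]='u': occ=0, LF[0]=C('u')+0=7+0=7
L[1]='t': occ=0, LF[1]=C('t')+0=6+0=6
L[2]='u': occ=1, LF[2]=C('u')+1=7+1=8
L[3]='s': occ=0, LF[3]=C('s')+0=5+0=5
L[4]='$': occ=0, LF[4]=C('$')+0=0+0=0
L[5]='q': occ=0, LF[5]=C('q')+0=2+0=2
L[6]='q': occ=1, LF[6]=C('q')+1=2+1=3
L[7]='p': occ=0, LF[7]=C('p')+0=1+0=1
L[8]='r': occ=0, LF[8]=C('r')+0=4+0=4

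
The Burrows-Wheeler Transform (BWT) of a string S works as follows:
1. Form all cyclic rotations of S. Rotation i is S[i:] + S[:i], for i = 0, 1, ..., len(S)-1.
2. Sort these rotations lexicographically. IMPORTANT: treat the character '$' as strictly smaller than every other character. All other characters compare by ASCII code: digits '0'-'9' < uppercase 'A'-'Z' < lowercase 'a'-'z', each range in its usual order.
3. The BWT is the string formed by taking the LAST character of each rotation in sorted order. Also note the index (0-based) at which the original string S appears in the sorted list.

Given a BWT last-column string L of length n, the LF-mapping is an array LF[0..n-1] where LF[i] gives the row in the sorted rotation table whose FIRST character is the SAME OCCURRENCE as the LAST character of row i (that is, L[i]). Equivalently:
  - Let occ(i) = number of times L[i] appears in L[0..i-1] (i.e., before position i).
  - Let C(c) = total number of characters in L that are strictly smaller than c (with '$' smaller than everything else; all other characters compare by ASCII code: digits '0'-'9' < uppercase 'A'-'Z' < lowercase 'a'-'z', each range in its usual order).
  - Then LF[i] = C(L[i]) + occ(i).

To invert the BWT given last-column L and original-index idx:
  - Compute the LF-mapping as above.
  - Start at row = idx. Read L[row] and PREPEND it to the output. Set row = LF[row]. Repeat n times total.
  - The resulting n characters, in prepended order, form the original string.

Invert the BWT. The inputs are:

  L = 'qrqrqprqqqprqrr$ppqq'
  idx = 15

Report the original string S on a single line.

LF mapping: 5 14 6 15 7 1 16 8 9 10 2 17 11 18 19 0 3 4 12 13
Walk LF starting at row 15, prepending L[row]:
  step 1: row=15, L[15]='$', prepend. Next row=LF[15]=0
  step 2: row=0, L[0]='q', prepend. Next row=LF[0]=5
  step 3: row=5, L[5]='p', prepend. Next row=LF[5]=1
  step 4: row=1, L[1]='r', prepend. Next row=LF[1]=14
  step 5: row=14, L[14]='r', prepend. Next row=LF[14]=19
  step 6: row=19, L[19]='q', prepend. Next row=LF[19]=13
  step 7: row=13, L[13]='r', prepend. Next row=LF[13]=18
  step 8: row=18, L[18]='q', prepend. Next row=LF[18]=12
  step 9: row=12, L[12]='q', prepend. Next row=LF[12]=11
  step 10: row=11, L[11]='r', prepend. Next row=LF[11]=17
  step 11: row=17, L[17]='p', prepend. Next row=LF[17]=4
  step 12: row=4, L[4]='q', prepend. Next row=LF[4]=7
  step 13: row=7, L[7]='q', prepend. Next row=LF[7]=8
  step 14: row=8, L[8]='q', prepend. Next row=LF[8]=9
  step 15: row=9, L[9]='q', prepend. Next row=LF[9]=10
  step 16: row=10, L[10]='p', prepend. Next row=LF[10]=2
  step 17: row=2, L[2]='q', prepend. Next row=LF[2]=6
  step 18: row=6, L[6]='r', prepend. Next row=LF[6]=16
  step 19: row=16, L[16]='p', prepend. Next row=LF[16]=3
  step 20: row=3, L[3]='r', prepend. Next row=LF[3]=15
Reversed output: rprqpqqqqprqqrqrrpq$

Answer: rprqpqqqqprqqrqrrpq$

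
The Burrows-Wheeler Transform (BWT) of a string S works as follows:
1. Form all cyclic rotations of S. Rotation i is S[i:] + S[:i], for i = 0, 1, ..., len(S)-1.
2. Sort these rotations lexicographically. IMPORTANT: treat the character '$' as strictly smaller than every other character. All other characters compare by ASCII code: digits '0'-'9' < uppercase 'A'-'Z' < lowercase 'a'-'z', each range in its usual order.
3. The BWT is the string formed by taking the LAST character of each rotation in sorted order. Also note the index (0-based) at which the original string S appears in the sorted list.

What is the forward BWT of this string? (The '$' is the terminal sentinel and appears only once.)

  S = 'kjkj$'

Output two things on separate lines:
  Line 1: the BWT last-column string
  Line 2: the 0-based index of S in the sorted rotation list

All 5 rotations (rotation i = S[i:]+S[:i]):
  rot[0] = kjkj$
  rot[1] = jkj$k
  rot[2] = kj$kj
  rot[3] = j$kjk
  rot[4] = $kjkj
Sorted (with $ < everything):
  sorted[0] = $kjkj  (last char: 'j')
  sorted[1] = j$kjk  (last char: 'k')
  sorted[2] = jkj$k  (last char: 'k')
  sorted[3] = kj$kj  (last char: 'j')
  sorted[4] = kjkj$  (last char: '$')
Last column: jkkj$
Original string S is at sorted index 4

Answer: jkkj$
4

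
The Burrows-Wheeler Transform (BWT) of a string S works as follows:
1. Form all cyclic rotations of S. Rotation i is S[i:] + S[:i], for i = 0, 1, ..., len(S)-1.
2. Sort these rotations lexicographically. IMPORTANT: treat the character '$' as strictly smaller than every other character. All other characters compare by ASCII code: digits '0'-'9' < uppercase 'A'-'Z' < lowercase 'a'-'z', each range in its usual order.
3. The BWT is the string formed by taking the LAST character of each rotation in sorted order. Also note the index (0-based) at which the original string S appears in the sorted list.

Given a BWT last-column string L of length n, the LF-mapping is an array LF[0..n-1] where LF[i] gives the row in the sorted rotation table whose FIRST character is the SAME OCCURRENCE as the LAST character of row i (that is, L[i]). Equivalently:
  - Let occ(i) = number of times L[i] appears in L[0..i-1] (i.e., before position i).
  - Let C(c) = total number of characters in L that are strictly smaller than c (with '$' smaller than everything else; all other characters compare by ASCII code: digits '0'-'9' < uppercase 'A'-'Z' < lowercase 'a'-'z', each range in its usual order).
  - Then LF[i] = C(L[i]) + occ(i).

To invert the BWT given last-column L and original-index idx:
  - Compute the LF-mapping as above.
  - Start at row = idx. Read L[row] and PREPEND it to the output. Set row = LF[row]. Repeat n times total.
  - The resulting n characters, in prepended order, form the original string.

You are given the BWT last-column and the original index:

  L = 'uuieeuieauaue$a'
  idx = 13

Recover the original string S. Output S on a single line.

Answer: uieeueeauuaiau$

Derivation:
LF mapping: 10 11 8 4 5 12 9 6 1 13 2 14 7 0 3
Walk LF starting at row 13, prepending L[row]:
  step 1: row=13, L[13]='$', prepend. Next row=LF[13]=0
  step 2: row=0, L[0]='u', prepend. Next row=LF[0]=10
  step 3: row=10, L[10]='a', prepend. Next row=LF[10]=2
  step 4: row=2, L[2]='i', prepend. Next row=LF[2]=8
  step 5: row=8, L[8]='a', prepend. Next row=LF[8]=1
  step 6: row=1, L[1]='u', prepend. Next row=LF[1]=11
  step 7: row=11, L[11]='u', prepend. Next row=LF[11]=14
  step 8: row=14, L[14]='a', prepend. Next row=LF[14]=3
  step 9: row=3, L[3]='e', prepend. Next row=LF[3]=4
  step 10: row=4, L[4]='e', prepend. Next row=LF[4]=5
  step 11: row=5, L[5]='u', prepend. Next row=LF[5]=12
  step 12: row=12, L[12]='e', prepend. Next row=LF[12]=7
  step 13: row=7, L[7]='e', prepend. Next row=LF[7]=6
  step 14: row=6, L[6]='i', prepend. Next row=LF[6]=9
  step 15: row=9, L[9]='u', prepend. Next row=LF[9]=13
Reversed output: uieeueeauuaiau$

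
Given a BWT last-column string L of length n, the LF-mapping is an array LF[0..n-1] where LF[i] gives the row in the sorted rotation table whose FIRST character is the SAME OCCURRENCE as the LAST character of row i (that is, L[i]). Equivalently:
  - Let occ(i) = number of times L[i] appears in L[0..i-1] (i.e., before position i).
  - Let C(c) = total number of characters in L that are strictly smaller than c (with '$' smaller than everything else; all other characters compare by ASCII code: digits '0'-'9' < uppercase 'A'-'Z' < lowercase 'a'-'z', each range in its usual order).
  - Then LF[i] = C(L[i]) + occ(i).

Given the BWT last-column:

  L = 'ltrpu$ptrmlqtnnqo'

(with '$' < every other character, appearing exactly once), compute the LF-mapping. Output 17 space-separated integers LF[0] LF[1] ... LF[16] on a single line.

Char counts: '$':1, 'l':2, 'm':1, 'n':2, 'o':1, 'p':2, 'q':2, 'r':2, 't':3, 'u':1
C (first-col start): C('$')=0, C('l')=1, C('m')=3, C('n')=4, C('o')=6, C('p')=7, C('q')=9, C('r')=11, C('t')=13, C('u')=16
L[0]='l': occ=0, LF[0]=C('l')+0=1+0=1
L[1]='t': occ=0, LF[1]=C('t')+0=13+0=13
L[2]='r': occ=0, LF[2]=C('r')+0=11+0=11
L[3]='p': occ=0, LF[3]=C('p')+0=7+0=7
L[4]='u': occ=0, LF[4]=C('u')+0=16+0=16
L[5]='$': occ=0, LF[5]=C('$')+0=0+0=0
L[6]='p': occ=1, LF[6]=C('p')+1=7+1=8
L[7]='t': occ=1, LF[7]=C('t')+1=13+1=14
L[8]='r': occ=1, LF[8]=C('r')+1=11+1=12
L[9]='m': occ=0, LF[9]=C('m')+0=3+0=3
L[10]='l': occ=1, LF[10]=C('l')+1=1+1=2
L[11]='q': occ=0, LF[11]=C('q')+0=9+0=9
L[12]='t': occ=2, LF[12]=C('t')+2=13+2=15
L[13]='n': occ=0, LF[13]=C('n')+0=4+0=4
L[14]='n': occ=1, LF[14]=C('n')+1=4+1=5
L[15]='q': occ=1, LF[15]=C('q')+1=9+1=10
L[16]='o': occ=0, LF[16]=C('o')+0=6+0=6

Answer: 1 13 11 7 16 0 8 14 12 3 2 9 15 4 5 10 6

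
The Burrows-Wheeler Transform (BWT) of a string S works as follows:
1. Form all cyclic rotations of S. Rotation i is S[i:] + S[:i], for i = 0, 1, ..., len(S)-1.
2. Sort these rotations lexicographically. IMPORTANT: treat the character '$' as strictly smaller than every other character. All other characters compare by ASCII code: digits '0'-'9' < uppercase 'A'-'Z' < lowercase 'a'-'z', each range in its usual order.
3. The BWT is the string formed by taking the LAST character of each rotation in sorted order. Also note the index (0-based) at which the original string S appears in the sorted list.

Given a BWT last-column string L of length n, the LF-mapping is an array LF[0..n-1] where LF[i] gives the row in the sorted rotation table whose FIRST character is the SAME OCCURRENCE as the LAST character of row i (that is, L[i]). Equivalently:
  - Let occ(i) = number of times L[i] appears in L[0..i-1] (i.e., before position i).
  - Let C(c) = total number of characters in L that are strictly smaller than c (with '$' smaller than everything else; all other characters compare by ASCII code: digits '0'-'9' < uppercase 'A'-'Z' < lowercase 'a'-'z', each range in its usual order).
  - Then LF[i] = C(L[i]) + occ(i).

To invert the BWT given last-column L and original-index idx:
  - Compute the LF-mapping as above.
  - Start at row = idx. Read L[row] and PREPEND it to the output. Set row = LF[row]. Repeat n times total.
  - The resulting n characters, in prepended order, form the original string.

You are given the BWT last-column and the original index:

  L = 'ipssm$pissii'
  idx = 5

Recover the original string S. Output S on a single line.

Answer: mississippi$

Derivation:
LF mapping: 1 6 8 9 5 0 7 2 10 11 3 4
Walk LF starting at row 5, prepending L[row]:
  step 1: row=5, L[5]='$', prepend. Next row=LF[5]=0
  step 2: row=0, L[0]='i', prepend. Next row=LF[0]=1
  step 3: row=1, L[1]='p', prepend. Next row=LF[1]=6
  step 4: row=6, L[6]='p', prepend. Next row=LF[6]=7
  step 5: row=7, L[7]='i', prepend. Next row=LF[7]=2
  step 6: row=2, L[2]='s', prepend. Next row=LF[2]=8
  step 7: row=8, L[8]='s', prepend. Next row=LF[8]=10
  step 8: row=10, L[10]='i', prepend. Next row=LF[10]=3
  step 9: row=3, L[3]='s', prepend. Next row=LF[3]=9
  step 10: row=9, L[9]='s', prepend. Next row=LF[9]=11
  step 11: row=11, L[11]='i', prepend. Next row=LF[11]=4
  step 12: row=4, L[4]='m', prepend. Next row=LF[4]=5
Reversed output: mississippi$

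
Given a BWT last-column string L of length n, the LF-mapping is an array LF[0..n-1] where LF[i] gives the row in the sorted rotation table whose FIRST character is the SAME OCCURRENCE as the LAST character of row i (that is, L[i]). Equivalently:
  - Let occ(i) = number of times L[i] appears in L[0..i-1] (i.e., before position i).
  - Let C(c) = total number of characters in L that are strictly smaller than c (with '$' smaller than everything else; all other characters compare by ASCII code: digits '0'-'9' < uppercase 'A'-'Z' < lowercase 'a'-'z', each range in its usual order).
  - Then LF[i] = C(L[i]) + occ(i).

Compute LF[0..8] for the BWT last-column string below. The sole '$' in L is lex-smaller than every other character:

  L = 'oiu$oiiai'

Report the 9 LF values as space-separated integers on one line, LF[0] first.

Answer: 6 2 8 0 7 3 4 1 5

Derivation:
Char counts: '$':1, 'a':1, 'i':4, 'o':2, 'u':1
C (first-col start): C('$')=0, C('a')=1, C('i')=2, C('o')=6, C('u')=8
L[0]='o': occ=0, LF[0]=C('o')+0=6+0=6
L[1]='i': occ=0, LF[1]=C('i')+0=2+0=2
L[2]='u': occ=0, LF[2]=C('u')+0=8+0=8
L[3]='$': occ=0, LF[3]=C('$')+0=0+0=0
L[4]='o': occ=1, LF[4]=C('o')+1=6+1=7
L[5]='i': occ=1, LF[5]=C('i')+1=2+1=3
L[6]='i': occ=2, LF[6]=C('i')+2=2+2=4
L[7]='a': occ=0, LF[7]=C('a')+0=1+0=1
L[8]='i': occ=3, LF[8]=C('i')+3=2+3=5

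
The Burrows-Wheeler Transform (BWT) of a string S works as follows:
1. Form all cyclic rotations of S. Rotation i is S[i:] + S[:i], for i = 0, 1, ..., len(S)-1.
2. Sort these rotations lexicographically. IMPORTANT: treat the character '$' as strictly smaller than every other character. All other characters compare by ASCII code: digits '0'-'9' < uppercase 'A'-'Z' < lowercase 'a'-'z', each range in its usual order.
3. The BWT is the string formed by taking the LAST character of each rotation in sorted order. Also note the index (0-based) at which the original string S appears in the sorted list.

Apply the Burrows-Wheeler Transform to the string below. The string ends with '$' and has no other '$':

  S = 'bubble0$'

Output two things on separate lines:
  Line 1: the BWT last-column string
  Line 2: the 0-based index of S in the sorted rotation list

Answer: 0eub$lbb
4

Derivation:
All 8 rotations (rotation i = S[i:]+S[:i]):
  rot[0] = bubble0$
  rot[1] = ubble0$b
  rot[2] = bble0$bu
  rot[3] = ble0$bub
  rot[4] = le0$bubb
  rot[5] = e0$bubbl
  rot[6] = 0$bubble
  rot[7] = $bubble0
Sorted (with $ < everything):
  sorted[0] = $bubble0  (last char: '0')
  sorted[1] = 0$bubble  (last char: 'e')
  sorted[2] = bble0$bu  (last char: 'u')
  sorted[3] = ble0$bub  (last char: 'b')
  sorted[4] = bubble0$  (last char: '$')
  sorted[5] = e0$bubbl  (last char: 'l')
  sorted[6] = le0$bubb  (last char: 'b')
  sorted[7] = ubble0$b  (last char: 'b')
Last column: 0eub$lbb
Original string S is at sorted index 4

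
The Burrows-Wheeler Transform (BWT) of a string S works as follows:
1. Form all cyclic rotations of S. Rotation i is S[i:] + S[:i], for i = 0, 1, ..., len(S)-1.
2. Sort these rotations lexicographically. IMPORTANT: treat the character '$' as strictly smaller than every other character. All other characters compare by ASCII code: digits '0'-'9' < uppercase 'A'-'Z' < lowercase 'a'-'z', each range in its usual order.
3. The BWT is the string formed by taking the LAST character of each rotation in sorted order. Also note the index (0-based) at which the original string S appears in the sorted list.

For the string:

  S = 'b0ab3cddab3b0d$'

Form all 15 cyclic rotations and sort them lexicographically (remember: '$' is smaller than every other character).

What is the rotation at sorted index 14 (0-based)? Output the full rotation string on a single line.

Answer: ddab3b0d$b0ab3c

Derivation:
All 15 rotations (rotation i = S[i:]+S[:i]):
  rot[0] = b0ab3cddab3b0d$
  rot[1] = 0ab3cddab3b0d$b
  rot[2] = ab3cddab3b0d$b0
  rot[3] = b3cddab3b0d$b0a
  rot[4] = 3cddab3b0d$b0ab
  rot[5] = cddab3b0d$b0ab3
  rot[6] = ddab3b0d$b0ab3c
  rot[7] = dab3b0d$b0ab3cd
  rot[8] = ab3b0d$b0ab3cdd
  rot[9] = b3b0d$b0ab3cdda
  rot[10] = 3b0d$b0ab3cddab
  rot[11] = b0d$b0ab3cddab3
  rot[12] = 0d$b0ab3cddab3b
  rot[13] = d$b0ab3cddab3b0
  rot[14] = $b0ab3cddab3b0d
Sorted (with $ < everything):
  sorted[0] = $b0ab3cddab3b0d
  sorted[1] = 0ab3cddab3b0d$b
  sorted[2] = 0d$b0ab3cddab3b
  sorted[3] = 3b0d$b0ab3cddab
  sorted[4] = 3cddab3b0d$b0ab
  sorted[5] = ab3b0d$b0ab3cdd
  sorted[6] = ab3cddab3b0d$b0
  sorted[7] = b0ab3cddab3b0d$
  sorted[8] = b0d$b0ab3cddab3
  sorted[9] = b3b0d$b0ab3cdda
  sorted[10] = b3cddab3b0d$b0a
  sorted[11] = cddab3b0d$b0ab3
  sorted[12] = d$b0ab3cddab3b0
  sorted[13] = dab3b0d$b0ab3cd
  sorted[14] = ddab3b0d$b0ab3c
sorted[14] = ddab3b0d$b0ab3c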